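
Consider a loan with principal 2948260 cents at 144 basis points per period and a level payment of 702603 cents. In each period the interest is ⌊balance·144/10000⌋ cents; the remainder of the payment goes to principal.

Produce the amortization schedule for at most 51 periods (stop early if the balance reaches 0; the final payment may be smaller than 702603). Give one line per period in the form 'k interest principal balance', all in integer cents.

1 42454 660149 2288111
2 32948 669655 1618456
3 23305 679298 939158
4 13523 689080 250078
5 3601 250078 0

1. interest=⌊2948260·144/10000⌋=42454; principal=702603-42454=660149; balance=2948260-660149=2288111
2. interest=⌊2288111·144/10000⌋=32948; principal=702603-32948=669655; balance=2288111-669655=1618456
3. interest=⌊1618456·144/10000⌋=23305; principal=702603-23305=679298; balance=1618456-679298=939158
4. interest=⌊939158·144/10000⌋=13523; principal=702603-13523=689080; balance=939158-689080=250078
5. interest=⌊250078·144/10000⌋=3601; principal=min(702603-3601,250078)=250078; balance=250078-250078=0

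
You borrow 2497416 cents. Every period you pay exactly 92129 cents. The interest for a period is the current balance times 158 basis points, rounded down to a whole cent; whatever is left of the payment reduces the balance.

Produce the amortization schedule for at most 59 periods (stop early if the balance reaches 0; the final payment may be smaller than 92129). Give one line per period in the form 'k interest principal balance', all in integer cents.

1 39459 52670 2444746
2 38626 53503 2391243
3 37781 54348 2336895
4 36922 55207 2281688
5 36050 56079 2225609
6 35164 56965 2168644
7 34264 57865 2110779
8 33350 58779 2052000
9 32421 59708 1992292
10 31478 60651 1931641
11 30519 61610 1870031
12 29546 62583 1807448
13 28557 63572 1743876
14 27553 64576 1679300
15 26532 65597 1613703
16 25496 66633 1547070
17 24443 67686 1479384
18 23374 68755 1410629
19 22287 69842 1340787
20 21184 70945 1269842
21 20063 72066 1197776
22 18924 73205 1124571
23 17768 74361 1050210
24 16593 75536 974674
25 15399 76730 897944
26 14187 77942 820002
27 12956 79173 740829
28 11705 80424 660405
29 10434 81695 578710
30 9143 82986 495724
31 7832 84297 411427
32 6500 85629 325798
33 5147 86982 238816
34 3773 88356 150460
35 2377 89752 60708
36 959 60708 0

1. interest=⌊2497416·158/10000⌋=39459; principal=92129-39459=52670; balance=2497416-52670=2444746
2. interest=⌊2444746·158/10000⌋=38626; principal=92129-38626=53503; balance=2444746-53503=2391243
3. interest=⌊2391243·158/10000⌋=37781; principal=92129-37781=54348; balance=2391243-54348=2336895
4. interest=⌊2336895·158/10000⌋=36922; principal=92129-36922=55207; balance=2336895-55207=2281688
5. interest=⌊2281688·158/10000⌋=36050; principal=92129-36050=56079; balance=2281688-56079=2225609
6. interest=⌊2225609·158/10000⌋=35164; principal=92129-35164=56965; balance=2225609-56965=2168644
7. interest=⌊2168644·158/10000⌋=34264; principal=92129-34264=57865; balance=2168644-57865=2110779
8. interest=⌊2110779·158/10000⌋=33350; principal=92129-33350=58779; balance=2110779-58779=2052000
9. interest=⌊2052000·158/10000⌋=32421; principal=92129-32421=59708; balance=2052000-59708=1992292
10. interest=⌊1992292·158/10000⌋=31478; principal=92129-31478=60651; balance=1992292-60651=1931641
11. interest=⌊1931641·158/10000⌋=30519; principal=92129-30519=61610; balance=1931641-61610=1870031
12. interest=⌊1870031·158/10000⌋=29546; principal=92129-29546=62583; balance=1870031-62583=1807448
13. interest=⌊1807448·158/10000⌋=28557; principal=92129-28557=63572; balance=1807448-63572=1743876
14. interest=⌊1743876·158/10000⌋=27553; principal=92129-27553=64576; balance=1743876-64576=1679300
15. interest=⌊1679300·158/10000⌋=26532; principal=92129-26532=65597; balance=1679300-65597=1613703
16. interest=⌊1613703·158/10000⌋=25496; principal=92129-25496=66633; balance=1613703-66633=1547070
17. interest=⌊1547070·158/10000⌋=24443; principal=92129-24443=67686; balance=1547070-67686=1479384
18. interest=⌊1479384·158/10000⌋=23374; principal=92129-23374=68755; balance=1479384-68755=1410629
19. interest=⌊1410629·158/10000⌋=22287; principal=92129-22287=69842; balance=1410629-69842=1340787
20. interest=⌊1340787·158/10000⌋=21184; principal=92129-21184=70945; balance=1340787-70945=1269842
21. interest=⌊1269842·158/10000⌋=20063; principal=92129-20063=72066; balance=1269842-72066=1197776
22. interest=⌊1197776·158/10000⌋=18924; principal=92129-18924=73205; balance=1197776-73205=1124571
23. interest=⌊1124571·158/10000⌋=17768; principal=92129-17768=74361; balance=1124571-74361=1050210
24. interest=⌊1050210·158/10000⌋=16593; principal=92129-16593=75536; balance=1050210-75536=974674
25. interest=⌊974674·158/10000⌋=15399; principal=92129-15399=76730; balance=974674-76730=897944
26. interest=⌊897944·158/10000⌋=14187; principal=92129-14187=77942; balance=897944-77942=820002
27. interest=⌊820002·158/10000⌋=12956; principal=92129-12956=79173; balance=820002-79173=740829
28. interest=⌊740829·158/10000⌋=11705; principal=92129-11705=80424; balance=740829-80424=660405
29. interest=⌊660405·158/10000⌋=10434; principal=92129-10434=81695; balance=660405-81695=578710
30. interest=⌊578710·158/10000⌋=9143; principal=92129-9143=82986; balance=578710-82986=495724
31. interest=⌊495724·158/10000⌋=7832; principal=92129-7832=84297; balance=495724-84297=411427
32. interest=⌊411427·158/10000⌋=6500; principal=92129-6500=85629; balance=411427-85629=325798
33. interest=⌊325798·158/10000⌋=5147; principal=92129-5147=86982; balance=325798-86982=238816
34. interest=⌊238816·158/10000⌋=3773; principal=92129-3773=88356; balance=238816-88356=150460
35. interest=⌊150460·158/10000⌋=2377; principal=92129-2377=89752; balance=150460-89752=60708
36. interest=⌊60708·158/10000⌋=959; principal=min(92129-959,60708)=60708; balance=60708-60708=0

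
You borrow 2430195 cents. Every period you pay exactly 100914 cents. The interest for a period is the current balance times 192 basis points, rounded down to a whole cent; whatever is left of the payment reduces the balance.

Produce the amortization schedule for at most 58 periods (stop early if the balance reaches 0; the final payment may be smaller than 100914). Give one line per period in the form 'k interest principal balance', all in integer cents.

1. interest=⌊2430195·192/10000⌋=46659; principal=100914-46659=54255; balance=2430195-54255=2375940
2. interest=⌊2375940·192/10000⌋=45618; principal=100914-45618=55296; balance=2375940-55296=2320644
3. interest=⌊2320644·192/10000⌋=44556; principal=100914-44556=56358; balance=2320644-56358=2264286
4. interest=⌊2264286·192/10000⌋=43474; principal=100914-43474=57440; balance=2264286-57440=2206846
5. interest=⌊2206846·192/10000⌋=42371; principal=100914-42371=58543; balance=2206846-58543=2148303
6. interest=⌊2148303·192/10000⌋=41247; principal=100914-41247=59667; balance=2148303-59667=2088636
7. interest=⌊2088636·192/10000⌋=40101; principal=100914-40101=60813; balance=2088636-60813=2027823
8. interest=⌊2027823·192/10000⌋=38934; principal=100914-38934=61980; balance=2027823-61980=1965843
9. interest=⌊1965843·192/10000⌋=37744; principal=100914-37744=63170; balance=1965843-63170=1902673
10. interest=⌊1902673·192/10000⌋=36531; principal=100914-36531=64383; balance=1902673-64383=1838290
11. interest=⌊1838290·192/10000⌋=35295; principal=100914-35295=65619; balance=1838290-65619=1772671
12. interest=⌊1772671·192/10000⌋=34035; principal=100914-34035=66879; balance=1772671-66879=1705792
13. interest=⌊1705792·192/10000⌋=32751; principal=100914-32751=68163; balance=1705792-68163=1637629
14. interest=⌊1637629·192/10000⌋=31442; principal=100914-31442=69472; balance=1637629-69472=1568157
15. interest=⌊1568157·192/10000⌋=30108; principal=100914-30108=70806; balance=1568157-70806=1497351
16. interest=⌊1497351·192/10000⌋=28749; principal=100914-28749=72165; balance=1497351-72165=1425186
17. interest=⌊1425186·192/10000⌋=27363; principal=100914-27363=73551; balance=1425186-73551=1351635
18. interest=⌊1351635·192/10000⌋=25951; principal=100914-25951=74963; balance=1351635-74963=1276672
19. interest=⌊1276672·192/10000⌋=24512; principal=100914-24512=76402; balance=1276672-76402=1200270
20. interest=⌊1200270·192/10000⌋=23045; principal=100914-23045=77869; balance=1200270-77869=1122401
21. interest=⌊1122401·192/10000⌋=21550; principal=100914-21550=79364; balance=1122401-79364=1043037
22. interest=⌊1043037·192/10000⌋=20026; principal=100914-20026=80888; balance=1043037-80888=962149
23. interest=⌊962149·192/10000⌋=18473; principal=100914-18473=82441; balance=962149-82441=879708
24. interest=⌊879708·192/10000⌋=16890; principal=100914-16890=84024; balance=879708-84024=795684
25. interest=⌊795684·192/10000⌋=15277; principal=100914-15277=85637; balance=795684-85637=710047
26. interest=⌊710047·192/10000⌋=13632; principal=100914-13632=87282; balance=710047-87282=622765
27. interest=⌊622765·192/10000⌋=11957; principal=100914-11957=88957; balance=622765-88957=533808
28. interest=⌊533808·192/10000⌋=10249; principal=100914-10249=90665; balance=533808-90665=443143
29. interest=⌊443143·192/10000⌋=8508; principal=100914-8508=92406; balance=443143-92406=350737
30. interest=⌊350737·192/10000⌋=6734; principal=100914-6734=94180; balance=350737-94180=256557
31. interest=⌊256557·192/10000⌋=4925; principal=100914-4925=95989; balance=256557-95989=160568
32. interest=⌊160568·192/10000⌋=3082; principal=100914-3082=97832; balance=160568-97832=62736
33. interest=⌊62736·192/10000⌋=1204; principal=min(100914-1204,62736)=62736; balance=62736-62736=0

1 46659 54255 2375940
2 45618 55296 2320644
3 44556 56358 2264286
4 43474 57440 2206846
5 42371 58543 2148303
6 41247 59667 2088636
7 40101 60813 2027823
8 38934 61980 1965843
9 37744 63170 1902673
10 36531 64383 1838290
11 35295 65619 1772671
12 34035 66879 1705792
13 32751 68163 1637629
14 31442 69472 1568157
15 30108 70806 1497351
16 28749 72165 1425186
17 27363 73551 1351635
18 25951 74963 1276672
19 24512 76402 1200270
20 23045 77869 1122401
21 21550 79364 1043037
22 20026 80888 962149
23 18473 82441 879708
24 16890 84024 795684
25 15277 85637 710047
26 13632 87282 622765
27 11957 88957 533808
28 10249 90665 443143
29 8508 92406 350737
30 6734 94180 256557
31 4925 95989 160568
32 3082 97832 62736
33 1204 62736 0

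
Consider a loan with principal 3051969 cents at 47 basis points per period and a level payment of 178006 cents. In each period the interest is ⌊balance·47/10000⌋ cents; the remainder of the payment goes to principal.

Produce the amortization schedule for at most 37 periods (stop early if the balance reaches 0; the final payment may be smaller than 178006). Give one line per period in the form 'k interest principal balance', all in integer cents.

1 14344 163662 2888307
2 13575 164431 2723876
3 12802 165204 2558672
4 12025 165981 2392691
5 11245 166761 2225930
6 10461 167545 2058385
7 9674 168332 1890053
8 8883 169123 1720930
9 8088 169918 1551012
10 7289 170717 1380295
11 6487 171519 1208776
12 5681 172325 1036451
13 4871 173135 863316
14 4057 173949 689367
15 3240 174766 514601
16 2418 175588 339013
17 1593 176413 162600
18 764 162600 0

1. interest=⌊3051969·47/10000⌋=14344; principal=178006-14344=163662; balance=3051969-163662=2888307
2. interest=⌊2888307·47/10000⌋=13575; principal=178006-13575=164431; balance=2888307-164431=2723876
3. interest=⌊2723876·47/10000⌋=12802; principal=178006-12802=165204; balance=2723876-165204=2558672
4. interest=⌊2558672·47/10000⌋=12025; principal=178006-12025=165981; balance=2558672-165981=2392691
5. interest=⌊2392691·47/10000⌋=11245; principal=178006-11245=166761; balance=2392691-166761=2225930
6. interest=⌊2225930·47/10000⌋=10461; principal=178006-10461=167545; balance=2225930-167545=2058385
7. interest=⌊2058385·47/10000⌋=9674; principal=178006-9674=168332; balance=2058385-168332=1890053
8. interest=⌊1890053·47/10000⌋=8883; principal=178006-8883=169123; balance=1890053-169123=1720930
9. interest=⌊1720930·47/10000⌋=8088; principal=178006-8088=169918; balance=1720930-169918=1551012
10. interest=⌊1551012·47/10000⌋=7289; principal=178006-7289=170717; balance=1551012-170717=1380295
11. interest=⌊1380295·47/10000⌋=6487; principal=178006-6487=171519; balance=1380295-171519=1208776
12. interest=⌊1208776·47/10000⌋=5681; principal=178006-5681=172325; balance=1208776-172325=1036451
13. interest=⌊1036451·47/10000⌋=4871; principal=178006-4871=173135; balance=1036451-173135=863316
14. interest=⌊863316·47/10000⌋=4057; principal=178006-4057=173949; balance=863316-173949=689367
15. interest=⌊689367·47/10000⌋=3240; principal=178006-3240=174766; balance=689367-174766=514601
16. interest=⌊514601·47/10000⌋=2418; principal=178006-2418=175588; balance=514601-175588=339013
17. interest=⌊339013·47/10000⌋=1593; principal=178006-1593=176413; balance=339013-176413=162600
18. interest=⌊162600·47/10000⌋=764; principal=min(178006-764,162600)=162600; balance=162600-162600=0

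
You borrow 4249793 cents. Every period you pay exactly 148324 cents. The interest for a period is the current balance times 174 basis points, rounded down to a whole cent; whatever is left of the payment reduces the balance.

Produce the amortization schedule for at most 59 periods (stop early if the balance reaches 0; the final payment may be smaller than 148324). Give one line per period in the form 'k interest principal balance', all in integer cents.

1. interest=⌊4249793·174/10000⌋=73946; principal=148324-73946=74378; balance=4249793-74378=4175415
2. interest=⌊4175415·174/10000⌋=72652; principal=148324-72652=75672; balance=4175415-75672=4099743
3. interest=⌊4099743·174/10000⌋=71335; principal=148324-71335=76989; balance=4099743-76989=4022754
4. interest=⌊4022754·174/10000⌋=69995; principal=148324-69995=78329; balance=4022754-78329=3944425
5. interest=⌊3944425·174/10000⌋=68632; principal=148324-68632=79692; balance=3944425-79692=3864733
6. interest=⌊3864733·174/10000⌋=67246; principal=148324-67246=81078; balance=3864733-81078=3783655
7. interest=⌊3783655·174/10000⌋=65835; principal=148324-65835=82489; balance=3783655-82489=3701166
8. interest=⌊3701166·174/10000⌋=64400; principal=148324-64400=83924; balance=3701166-83924=3617242
9. interest=⌊3617242·174/10000⌋=62940; principal=148324-62940=85384; balance=3617242-85384=3531858
10. interest=⌊3531858·174/10000⌋=61454; principal=148324-61454=86870; balance=3531858-86870=3444988
11. interest=⌊3444988·174/10000⌋=59942; principal=148324-59942=88382; balance=3444988-88382=3356606
12. interest=⌊3356606·174/10000⌋=58404; principal=148324-58404=89920; balance=3356606-89920=3266686
13. interest=⌊3266686·174/10000⌋=56840; principal=148324-56840=91484; balance=3266686-91484=3175202
14. interest=⌊3175202·174/10000⌋=55248; principal=148324-55248=93076; balance=3175202-93076=3082126
15. interest=⌊3082126·174/10000⌋=53628; principal=148324-53628=94696; balance=3082126-94696=2987430
16. interest=⌊2987430·174/10000⌋=51981; principal=148324-51981=96343; balance=2987430-96343=2891087
17. interest=⌊2891087·174/10000⌋=50304; principal=148324-50304=98020; balance=2891087-98020=2793067
18. interest=⌊2793067·174/10000⌋=48599; principal=148324-48599=99725; balance=2793067-99725=2693342
19. interest=⌊2693342·174/10000⌋=46864; principal=148324-46864=101460; balance=2693342-101460=2591882
20. interest=⌊2591882·174/10000⌋=45098; principal=148324-45098=103226; balance=2591882-103226=2488656
21. interest=⌊2488656·174/10000⌋=43302; principal=148324-43302=105022; balance=2488656-105022=2383634
22. interest=⌊2383634·174/10000⌋=41475; principal=148324-41475=106849; balance=2383634-106849=2276785
23. interest=⌊2276785·174/10000⌋=39616; principal=148324-39616=108708; balance=2276785-108708=2168077
24. interest=⌊2168077·174/10000⌋=37724; principal=148324-37724=110600; balance=2168077-110600=2057477
25. interest=⌊2057477·174/10000⌋=35800; principal=148324-35800=112524; balance=2057477-112524=1944953
26. interest=⌊1944953·174/10000⌋=33842; principal=148324-33842=114482; balance=1944953-114482=1830471
27. interest=⌊1830471·174/10000⌋=31850; principal=148324-31850=116474; balance=1830471-116474=1713997
28. interest=⌊1713997·174/10000⌋=29823; principal=148324-29823=118501; balance=1713997-118501=1595496
29. interest=⌊1595496·174/10000⌋=27761; principal=148324-27761=120563; balance=1595496-120563=1474933
30. interest=⌊1474933·174/10000⌋=25663; principal=148324-25663=122661; balance=1474933-122661=1352272
31. interest=⌊1352272·174/10000⌋=23529; principal=148324-23529=124795; balance=1352272-124795=1227477
32. interest=⌊1227477·174/10000⌋=21358; principal=148324-21358=126966; balance=1227477-126966=1100511
33. interest=⌊1100511·174/10000⌋=19148; principal=148324-19148=129176; balance=1100511-129176=971335
34. interest=⌊971335·174/10000⌋=16901; principal=148324-16901=131423; balance=971335-131423=839912
35. interest=⌊839912·174/10000⌋=14614; principal=148324-14614=133710; balance=839912-133710=706202
36. interest=⌊706202·174/10000⌋=12287; principal=148324-12287=136037; balance=706202-136037=570165
37. interest=⌊570165·174/10000⌋=9920; principal=148324-9920=138404; balance=570165-138404=431761
38. interest=⌊431761·174/10000⌋=7512; principal=148324-7512=140812; balance=431761-140812=290949
39. interest=⌊290949·174/10000⌋=5062; principal=148324-5062=143262; balance=290949-143262=147687
40. interest=⌊147687·174/10000⌋=2569; principal=148324-2569=145755; balance=147687-145755=1932
41. interest=⌊1932·174/10000⌋=33; principal=min(148324-33,1932)=1932; balance=1932-1932=0

1 73946 74378 4175415
2 72652 75672 4099743
3 71335 76989 4022754
4 69995 78329 3944425
5 68632 79692 3864733
6 67246 81078 3783655
7 65835 82489 3701166
8 64400 83924 3617242
9 62940 85384 3531858
10 61454 86870 3444988
11 59942 88382 3356606
12 58404 89920 3266686
13 56840 91484 3175202
14 55248 93076 3082126
15 53628 94696 2987430
16 51981 96343 2891087
17 50304 98020 2793067
18 48599 99725 2693342
19 46864 101460 2591882
20 45098 103226 2488656
21 43302 105022 2383634
22 41475 106849 2276785
23 39616 108708 2168077
24 37724 110600 2057477
25 35800 112524 1944953
26 33842 114482 1830471
27 31850 116474 1713997
28 29823 118501 1595496
29 27761 120563 1474933
30 25663 122661 1352272
31 23529 124795 1227477
32 21358 126966 1100511
33 19148 129176 971335
34 16901 131423 839912
35 14614 133710 706202
36 12287 136037 570165
37 9920 138404 431761
38 7512 140812 290949
39 5062 143262 147687
40 2569 145755 1932
41 33 1932 0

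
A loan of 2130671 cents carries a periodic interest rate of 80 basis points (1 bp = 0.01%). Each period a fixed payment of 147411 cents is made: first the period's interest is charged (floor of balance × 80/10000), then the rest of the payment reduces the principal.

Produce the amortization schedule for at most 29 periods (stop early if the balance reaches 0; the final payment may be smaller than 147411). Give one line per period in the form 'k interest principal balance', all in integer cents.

1. interest=⌊2130671·80/10000⌋=17045; principal=147411-17045=130366; balance=2130671-130366=2000305
2. interest=⌊2000305·80/10000⌋=16002; principal=147411-16002=131409; balance=2000305-131409=1868896
3. interest=⌊1868896·80/10000⌋=14951; principal=147411-14951=132460; balance=1868896-132460=1736436
4. interest=⌊1736436·80/10000⌋=13891; principal=147411-13891=133520; balance=1736436-133520=1602916
5. interest=⌊1602916·80/10000⌋=12823; principal=147411-12823=134588; balance=1602916-134588=1468328
6. interest=⌊1468328·80/10000⌋=11746; principal=147411-11746=135665; balance=1468328-135665=1332663
7. interest=⌊1332663·80/10000⌋=10661; principal=147411-10661=136750; balance=1332663-136750=1195913
8. interest=⌊1195913·80/10000⌋=9567; principal=147411-9567=137844; balance=1195913-137844=1058069
9. interest=⌊1058069·80/10000⌋=8464; principal=147411-8464=138947; balance=1058069-138947=919122
10. interest=⌊919122·80/10000⌋=7352; principal=147411-7352=140059; balance=919122-140059=779063
11. interest=⌊779063·80/10000⌋=6232; principal=147411-6232=141179; balance=779063-141179=637884
12. interest=⌊637884·80/10000⌋=5103; principal=147411-5103=142308; balance=637884-142308=495576
13. interest=⌊495576·80/10000⌋=3964; principal=147411-3964=143447; balance=495576-143447=352129
14. interest=⌊352129·80/10000⌋=2817; principal=147411-2817=144594; balance=352129-144594=207535
15. interest=⌊207535·80/10000⌋=1660; principal=147411-1660=145751; balance=207535-145751=61784
16. interest=⌊61784·80/10000⌋=494; principal=min(147411-494,61784)=61784; balance=61784-61784=0

1 17045 130366 2000305
2 16002 131409 1868896
3 14951 132460 1736436
4 13891 133520 1602916
5 12823 134588 1468328
6 11746 135665 1332663
7 10661 136750 1195913
8 9567 137844 1058069
9 8464 138947 919122
10 7352 140059 779063
11 6232 141179 637884
12 5103 142308 495576
13 3964 143447 352129
14 2817 144594 207535
15 1660 145751 61784
16 494 61784 0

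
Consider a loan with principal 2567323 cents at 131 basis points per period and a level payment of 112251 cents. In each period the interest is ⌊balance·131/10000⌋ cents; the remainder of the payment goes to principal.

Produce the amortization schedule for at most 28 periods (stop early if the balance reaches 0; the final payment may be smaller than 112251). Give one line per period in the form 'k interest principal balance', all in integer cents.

1 33631 78620 2488703
2 32602 79649 2409054
3 31558 80693 2328361
4 30501 81750 2246611
5 29430 82821 2163790
6 28345 83906 2079884
7 27246 85005 1994879
8 26132 86119 1908760
9 25004 87247 1821513
10 23861 88390 1733123
11 22703 89548 1643575
12 21530 90721 1552854
13 20342 91909 1460945
14 19138 93113 1367832
15 17918 94333 1273499
16 16682 95569 1177930
17 15430 96821 1081109
18 14162 98089 983020
19 12877 99374 883646
20 11575 100676 782970
21 10256 101995 680975
22 8920 103331 577644
23 7567 104684 472960
24 6195 106056 366904
25 4806 107445 259459
26 3398 108853 150606
27 1972 110279 40327
28 528 40327 0

1. interest=⌊2567323·131/10000⌋=33631; principal=112251-33631=78620; balance=2567323-78620=2488703
2. interest=⌊2488703·131/10000⌋=32602; principal=112251-32602=79649; balance=2488703-79649=2409054
3. interest=⌊2409054·131/10000⌋=31558; principal=112251-31558=80693; balance=2409054-80693=2328361
4. interest=⌊2328361·131/10000⌋=30501; principal=112251-30501=81750; balance=2328361-81750=2246611
5. interest=⌊2246611·131/10000⌋=29430; principal=112251-29430=82821; balance=2246611-82821=2163790
6. interest=⌊2163790·131/10000⌋=28345; principal=112251-28345=83906; balance=2163790-83906=2079884
7. interest=⌊2079884·131/10000⌋=27246; principal=112251-27246=85005; balance=2079884-85005=1994879
8. interest=⌊1994879·131/10000⌋=26132; principal=112251-26132=86119; balance=1994879-86119=1908760
9. interest=⌊1908760·131/10000⌋=25004; principal=112251-25004=87247; balance=1908760-87247=1821513
10. interest=⌊1821513·131/10000⌋=23861; principal=112251-23861=88390; balance=1821513-88390=1733123
11. interest=⌊1733123·131/10000⌋=22703; principal=112251-22703=89548; balance=1733123-89548=1643575
12. interest=⌊1643575·131/10000⌋=21530; principal=112251-21530=90721; balance=1643575-90721=1552854
13. interest=⌊1552854·131/10000⌋=20342; principal=112251-20342=91909; balance=1552854-91909=1460945
14. interest=⌊1460945·131/10000⌋=19138; principal=112251-19138=93113; balance=1460945-93113=1367832
15. interest=⌊1367832·131/10000⌋=17918; principal=112251-17918=94333; balance=1367832-94333=1273499
16. interest=⌊1273499·131/10000⌋=16682; principal=112251-16682=95569; balance=1273499-95569=1177930
17. interest=⌊1177930·131/10000⌋=15430; principal=112251-15430=96821; balance=1177930-96821=1081109
18. interest=⌊1081109·131/10000⌋=14162; principal=112251-14162=98089; balance=1081109-98089=983020
19. interest=⌊983020·131/10000⌋=12877; principal=112251-12877=99374; balance=983020-99374=883646
20. interest=⌊883646·131/10000⌋=11575; principal=112251-11575=100676; balance=883646-100676=782970
21. interest=⌊782970·131/10000⌋=10256; principal=112251-10256=101995; balance=782970-101995=680975
22. interest=⌊680975·131/10000⌋=8920; principal=112251-8920=103331; balance=680975-103331=577644
23. interest=⌊577644·131/10000⌋=7567; principal=112251-7567=104684; balance=577644-104684=472960
24. interest=⌊472960·131/10000⌋=6195; principal=112251-6195=106056; balance=472960-106056=366904
25. interest=⌊366904·131/10000⌋=4806; principal=112251-4806=107445; balance=366904-107445=259459
26. interest=⌊259459·131/10000⌋=3398; principal=112251-3398=108853; balance=259459-108853=150606
27. interest=⌊150606·131/10000⌋=1972; principal=112251-1972=110279; balance=150606-110279=40327
28. interest=⌊40327·131/10000⌋=528; principal=min(112251-528,40327)=40327; balance=40327-40327=0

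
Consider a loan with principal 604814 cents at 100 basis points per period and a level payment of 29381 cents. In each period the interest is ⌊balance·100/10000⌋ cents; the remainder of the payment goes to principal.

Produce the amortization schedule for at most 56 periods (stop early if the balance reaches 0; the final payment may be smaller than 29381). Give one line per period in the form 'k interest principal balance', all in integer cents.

1. interest=⌊604814·100/10000⌋=6048; principal=29381-6048=23333; balance=604814-23333=581481
2. interest=⌊581481·100/10000⌋=5814; principal=29381-5814=23567; balance=581481-23567=557914
3. interest=⌊557914·100/10000⌋=5579; principal=29381-5579=23802; balance=557914-23802=534112
4. interest=⌊534112·100/10000⌋=5341; principal=29381-5341=24040; balance=534112-24040=510072
5. interest=⌊510072·100/10000⌋=5100; principal=29381-5100=24281; balance=510072-24281=485791
6. interest=⌊485791·100/10000⌋=4857; principal=29381-4857=24524; balance=485791-24524=461267
7. interest=⌊461267·100/10000⌋=4612; principal=29381-4612=24769; balance=461267-24769=436498
8. interest=⌊436498·100/10000⌋=4364; principal=29381-4364=25017; balance=436498-25017=411481
9. interest=⌊411481·100/10000⌋=4114; principal=29381-4114=25267; balance=411481-25267=386214
10. interest=⌊386214·100/10000⌋=3862; principal=29381-3862=25519; balance=386214-25519=360695
11. interest=⌊360695·100/10000⌋=3606; principal=29381-3606=25775; balance=360695-25775=334920
12. interest=⌊334920·100/10000⌋=3349; principal=29381-3349=26032; balance=334920-26032=308888
13. interest=⌊308888·100/10000⌋=3088; principal=29381-3088=26293; balance=308888-26293=282595
14. interest=⌊282595·100/10000⌋=2825; principal=29381-2825=26556; balance=282595-26556=256039
15. interest=⌊256039·100/10000⌋=2560; principal=29381-2560=26821; balance=256039-26821=229218
16. interest=⌊229218·100/10000⌋=2292; principal=29381-2292=27089; balance=229218-27089=202129
17. interest=⌊202129·100/10000⌋=2021; principal=29381-2021=27360; balance=202129-27360=174769
18. interest=⌊174769·100/10000⌋=1747; principal=29381-1747=27634; balance=174769-27634=147135
19. interest=⌊147135·100/10000⌋=1471; principal=29381-1471=27910; balance=147135-27910=119225
20. interest=⌊119225·100/10000⌋=1192; principal=29381-1192=28189; balance=119225-28189=91036
21. interest=⌊91036·100/10000⌋=910; principal=29381-910=28471; balance=91036-28471=62565
22. interest=⌊62565·100/10000⌋=625; principal=29381-625=28756; balance=62565-28756=33809
23. interest=⌊33809·100/10000⌋=338; principal=29381-338=29043; balance=33809-29043=4766
24. interest=⌊4766·100/10000⌋=47; principal=min(29381-47,4766)=4766; balance=4766-4766=0

1 6048 23333 581481
2 5814 23567 557914
3 5579 23802 534112
4 5341 24040 510072
5 5100 24281 485791
6 4857 24524 461267
7 4612 24769 436498
8 4364 25017 411481
9 4114 25267 386214
10 3862 25519 360695
11 3606 25775 334920
12 3349 26032 308888
13 3088 26293 282595
14 2825 26556 256039
15 2560 26821 229218
16 2292 27089 202129
17 2021 27360 174769
18 1747 27634 147135
19 1471 27910 119225
20 1192 28189 91036
21 910 28471 62565
22 625 28756 33809
23 338 29043 4766
24 47 4766 0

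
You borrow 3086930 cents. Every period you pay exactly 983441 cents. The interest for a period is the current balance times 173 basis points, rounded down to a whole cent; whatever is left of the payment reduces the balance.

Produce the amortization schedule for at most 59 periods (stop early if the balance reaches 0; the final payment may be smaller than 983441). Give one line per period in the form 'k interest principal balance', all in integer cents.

1. interest=⌊3086930·173/10000⌋=53403; principal=983441-53403=930038; balance=3086930-930038=2156892
2. interest=⌊2156892·173/10000⌋=37314; principal=983441-37314=946127; balance=2156892-946127=1210765
3. interest=⌊1210765·173/10000⌋=20946; principal=983441-20946=962495; balance=1210765-962495=248270
4. interest=⌊248270·173/10000⌋=4295; principal=min(983441-4295,248270)=248270; balance=248270-248270=0

1 53403 930038 2156892
2 37314 946127 1210765
3 20946 962495 248270
4 4295 248270 0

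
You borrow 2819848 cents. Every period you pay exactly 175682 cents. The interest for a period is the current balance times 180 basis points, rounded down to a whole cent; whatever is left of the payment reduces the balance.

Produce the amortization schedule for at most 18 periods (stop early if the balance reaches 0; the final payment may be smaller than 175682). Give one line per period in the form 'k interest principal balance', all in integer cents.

1. interest=⌊2819848·180/10000⌋=50757; principal=175682-50757=124925; balance=2819848-124925=2694923
2. interest=⌊2694923·180/10000⌋=48508; principal=175682-48508=127174; balance=2694923-127174=2567749
3. interest=⌊2567749·180/10000⌋=46219; principal=175682-46219=129463; balance=2567749-129463=2438286
4. interest=⌊2438286·180/10000⌋=43889; principal=175682-43889=131793; balance=2438286-131793=2306493
5. interest=⌊2306493·180/10000⌋=41516; principal=175682-41516=134166; balance=2306493-134166=2172327
6. interest=⌊2172327·180/10000⌋=39101; principal=175682-39101=136581; balance=2172327-136581=2035746
7. interest=⌊2035746·180/10000⌋=36643; principal=175682-36643=139039; balance=2035746-139039=1896707
8. interest=⌊1896707·180/10000⌋=34140; principal=175682-34140=141542; balance=1896707-141542=1755165
9. interest=⌊1755165·180/10000⌋=31592; principal=175682-31592=144090; balance=1755165-144090=1611075
10. interest=⌊1611075·180/10000⌋=28999; principal=175682-28999=146683; balance=1611075-146683=1464392
11. interest=⌊1464392·180/10000⌋=26359; principal=175682-26359=149323; balance=1464392-149323=1315069
12. interest=⌊1315069·180/10000⌋=23671; principal=175682-23671=152011; balance=1315069-152011=1163058
13. interest=⌊1163058·180/10000⌋=20935; principal=175682-20935=154747; balance=1163058-154747=1008311
14. interest=⌊1008311·180/10000⌋=18149; principal=175682-18149=157533; balance=1008311-157533=850778
15. interest=⌊850778·180/10000⌋=15314; principal=175682-15314=160368; balance=850778-160368=690410
16. interest=⌊690410·180/10000⌋=12427; principal=175682-12427=163255; balance=690410-163255=527155
17. interest=⌊527155·180/10000⌋=9488; principal=175682-9488=166194; balance=527155-166194=360961
18. interest=⌊360961·180/10000⌋=6497; principal=175682-6497=169185; balance=360961-169185=191776

1 50757 124925 2694923
2 48508 127174 2567749
3 46219 129463 2438286
4 43889 131793 2306493
5 41516 134166 2172327
6 39101 136581 2035746
7 36643 139039 1896707
8 34140 141542 1755165
9 31592 144090 1611075
10 28999 146683 1464392
11 26359 149323 1315069
12 23671 152011 1163058
13 20935 154747 1008311
14 18149 157533 850778
15 15314 160368 690410
16 12427 163255 527155
17 9488 166194 360961
18 6497 169185 191776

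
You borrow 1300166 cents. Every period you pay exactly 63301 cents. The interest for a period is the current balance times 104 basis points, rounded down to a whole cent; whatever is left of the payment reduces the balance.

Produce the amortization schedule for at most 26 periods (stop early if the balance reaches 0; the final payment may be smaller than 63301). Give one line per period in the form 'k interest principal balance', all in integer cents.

1 13521 49780 1250386
2 13004 50297 1200089
3 12480 50821 1149268
4 11952 51349 1097919
5 11418 51883 1046036
6 10878 52423 993613
7 10333 52968 940645
8 9782 53519 887126
9 9226 54075 833051
10 8663 54638 778413
11 8095 55206 723207
12 7521 55780 667427
13 6941 56360 611067
14 6355 56946 554121
15 5762 57539 496582
16 5164 58137 438445
17 4559 58742 379703
18 3948 59353 320350
19 3331 59970 260380
20 2707 60594 199786
21 2077 61224 138562
22 1441 61860 76702
23 797 62504 14198
24 147 14198 0

1. interest=⌊1300166·104/10000⌋=13521; principal=63301-13521=49780; balance=1300166-49780=1250386
2. interest=⌊1250386·104/10000⌋=13004; principal=63301-13004=50297; balance=1250386-50297=1200089
3. interest=⌊1200089·104/10000⌋=12480; principal=63301-12480=50821; balance=1200089-50821=1149268
4. interest=⌊1149268·104/10000⌋=11952; principal=63301-11952=51349; balance=1149268-51349=1097919
5. interest=⌊1097919·104/10000⌋=11418; principal=63301-11418=51883; balance=1097919-51883=1046036
6. interest=⌊1046036·104/10000⌋=10878; principal=63301-10878=52423; balance=1046036-52423=993613
7. interest=⌊993613·104/10000⌋=10333; principal=63301-10333=52968; balance=993613-52968=940645
8. interest=⌊940645·104/10000⌋=9782; principal=63301-9782=53519; balance=940645-53519=887126
9. interest=⌊887126·104/10000⌋=9226; principal=63301-9226=54075; balance=887126-54075=833051
10. interest=⌊833051·104/10000⌋=8663; principal=63301-8663=54638; balance=833051-54638=778413
11. interest=⌊778413·104/10000⌋=8095; principal=63301-8095=55206; balance=778413-55206=723207
12. interest=⌊723207·104/10000⌋=7521; principal=63301-7521=55780; balance=723207-55780=667427
13. interest=⌊667427·104/10000⌋=6941; principal=63301-6941=56360; balance=667427-56360=611067
14. interest=⌊611067·104/10000⌋=6355; principal=63301-6355=56946; balance=611067-56946=554121
15. interest=⌊554121·104/10000⌋=5762; principal=63301-5762=57539; balance=554121-57539=496582
16. interest=⌊496582·104/10000⌋=5164; principal=63301-5164=58137; balance=496582-58137=438445
17. interest=⌊438445·104/10000⌋=4559; principal=63301-4559=58742; balance=438445-58742=379703
18. interest=⌊379703·104/10000⌋=3948; principal=63301-3948=59353; balance=379703-59353=320350
19. interest=⌊320350·104/10000⌋=3331; principal=63301-3331=59970; balance=320350-59970=260380
20. interest=⌊260380·104/10000⌋=2707; principal=63301-2707=60594; balance=260380-60594=199786
21. interest=⌊199786·104/10000⌋=2077; principal=63301-2077=61224; balance=199786-61224=138562
22. interest=⌊138562·104/10000⌋=1441; principal=63301-1441=61860; balance=138562-61860=76702
23. interest=⌊76702·104/10000⌋=797; principal=63301-797=62504; balance=76702-62504=14198
24. interest=⌊14198·104/10000⌋=147; principal=min(63301-147,14198)=14198; balance=14198-14198=0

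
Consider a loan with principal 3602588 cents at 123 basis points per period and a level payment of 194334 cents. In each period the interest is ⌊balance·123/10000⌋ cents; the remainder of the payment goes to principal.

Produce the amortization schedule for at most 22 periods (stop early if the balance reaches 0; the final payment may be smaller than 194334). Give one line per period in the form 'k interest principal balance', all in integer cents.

1. interest=⌊3602588·123/10000⌋=44311; principal=194334-44311=150023; balance=3602588-150023=3452565
2. interest=⌊3452565·123/10000⌋=42466; principal=194334-42466=151868; balance=3452565-151868=3300697
3. interest=⌊3300697·123/10000⌋=40598; principal=194334-40598=153736; balance=3300697-153736=3146961
4. interest=⌊3146961·123/10000⌋=38707; principal=194334-38707=155627; balance=3146961-155627=2991334
5. interest=⌊2991334·123/10000⌋=36793; principal=194334-36793=157541; balance=2991334-157541=2833793
6. interest=⌊2833793·123/10000⌋=34855; principal=194334-34855=159479; balance=2833793-159479=2674314
7. interest=⌊2674314·123/10000⌋=32894; principal=194334-32894=161440; balance=2674314-161440=2512874
8. interest=⌊2512874·123/10000⌋=30908; principal=194334-30908=163426; balance=2512874-163426=2349448
9. interest=⌊2349448·123/10000⌋=28898; principal=194334-28898=165436; balance=2349448-165436=2184012
10. interest=⌊2184012·123/10000⌋=26863; principal=194334-26863=167471; balance=2184012-167471=2016541
11. interest=⌊2016541·123/10000⌋=24803; principal=194334-24803=169531; balance=2016541-169531=1847010
12. interest=⌊1847010·123/10000⌋=22718; principal=194334-22718=171616; balance=1847010-171616=1675394
13. interest=⌊1675394·123/10000⌋=20607; principal=194334-20607=173727; balance=1675394-173727=1501667
14. interest=⌊1501667·123/10000⌋=18470; principal=194334-18470=175864; balance=1501667-175864=1325803
15. interest=⌊1325803·123/10000⌋=16307; principal=194334-16307=178027; balance=1325803-178027=1147776
16. interest=⌊1147776·123/10000⌋=14117; principal=194334-14117=180217; balance=1147776-180217=967559
17. interest=⌊967559·123/10000⌋=11900; principal=194334-11900=182434; balance=967559-182434=785125
18. interest=⌊785125·123/10000⌋=9657; principal=194334-9657=184677; balance=785125-184677=600448
19. interest=⌊600448·123/10000⌋=7385; principal=194334-7385=186949; balance=600448-186949=413499
20. interest=⌊413499·123/10000⌋=5086; principal=194334-5086=189248; balance=413499-189248=224251
21. interest=⌊224251·123/10000⌋=2758; principal=194334-2758=191576; balance=224251-191576=32675
22. interest=⌊32675·123/10000⌋=401; principal=min(194334-401,32675)=32675; balance=32675-32675=0

1 44311 150023 3452565
2 42466 151868 3300697
3 40598 153736 3146961
4 38707 155627 2991334
5 36793 157541 2833793
6 34855 159479 2674314
7 32894 161440 2512874
8 30908 163426 2349448
9 28898 165436 2184012
10 26863 167471 2016541
11 24803 169531 1847010
12 22718 171616 1675394
13 20607 173727 1501667
14 18470 175864 1325803
15 16307 178027 1147776
16 14117 180217 967559
17 11900 182434 785125
18 9657 184677 600448
19 7385 186949 413499
20 5086 189248 224251
21 2758 191576 32675
22 401 32675 0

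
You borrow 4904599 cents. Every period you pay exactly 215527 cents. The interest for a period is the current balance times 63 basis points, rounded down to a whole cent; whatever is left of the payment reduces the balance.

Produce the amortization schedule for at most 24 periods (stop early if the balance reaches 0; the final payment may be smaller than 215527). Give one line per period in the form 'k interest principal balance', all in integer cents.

1 30898 184629 4719970
2 29735 185792 4534178
3 28565 186962 4347216
4 27387 188140 4159076
5 26202 189325 3969751
6 25009 190518 3779233
7 23809 191718 3587515
8 22601 192926 3394589
9 21385 194142 3200447
10 20162 195365 3005082
11 18932 196595 2808487
12 17693 197834 2610653
13 16447 199080 2411573
14 15192 200335 2211238
15 13930 201597 2009641
16 12660 202867 1806774
17 11382 204145 1602629
18 10096 205431 1397198
19 8802 206725 1190473
20 7499 208028 982445
21 6189 209338 773107
22 4870 210657 562450
23 3543 211984 350466
24 2207 213320 137146

1. interest=⌊4904599·63/10000⌋=30898; principal=215527-30898=184629; balance=4904599-184629=4719970
2. interest=⌊4719970·63/10000⌋=29735; principal=215527-29735=185792; balance=4719970-185792=4534178
3. interest=⌊4534178·63/10000⌋=28565; principal=215527-28565=186962; balance=4534178-186962=4347216
4. interest=⌊4347216·63/10000⌋=27387; principal=215527-27387=188140; balance=4347216-188140=4159076
5. interest=⌊4159076·63/10000⌋=26202; principal=215527-26202=189325; balance=4159076-189325=3969751
6. interest=⌊3969751·63/10000⌋=25009; principal=215527-25009=190518; balance=3969751-190518=3779233
7. interest=⌊3779233·63/10000⌋=23809; principal=215527-23809=191718; balance=3779233-191718=3587515
8. interest=⌊3587515·63/10000⌋=22601; principal=215527-22601=192926; balance=3587515-192926=3394589
9. interest=⌊3394589·63/10000⌋=21385; principal=215527-21385=194142; balance=3394589-194142=3200447
10. interest=⌊3200447·63/10000⌋=20162; principal=215527-20162=195365; balance=3200447-195365=3005082
11. interest=⌊3005082·63/10000⌋=18932; principal=215527-18932=196595; balance=3005082-196595=2808487
12. interest=⌊2808487·63/10000⌋=17693; principal=215527-17693=197834; balance=2808487-197834=2610653
13. interest=⌊2610653·63/10000⌋=16447; principal=215527-16447=199080; balance=2610653-199080=2411573
14. interest=⌊2411573·63/10000⌋=15192; principal=215527-15192=200335; balance=2411573-200335=2211238
15. interest=⌊2211238·63/10000⌋=13930; principal=215527-13930=201597; balance=2211238-201597=2009641
16. interest=⌊2009641·63/10000⌋=12660; principal=215527-12660=202867; balance=2009641-202867=1806774
17. interest=⌊1806774·63/10000⌋=11382; principal=215527-11382=204145; balance=1806774-204145=1602629
18. interest=⌊1602629·63/10000⌋=10096; principal=215527-10096=205431; balance=1602629-205431=1397198
19. interest=⌊1397198·63/10000⌋=8802; principal=215527-8802=206725; balance=1397198-206725=1190473
20. interest=⌊1190473·63/10000⌋=7499; principal=215527-7499=208028; balance=1190473-208028=982445
21. interest=⌊982445·63/10000⌋=6189; principal=215527-6189=209338; balance=982445-209338=773107
22. interest=⌊773107·63/10000⌋=4870; principal=215527-4870=210657; balance=773107-210657=562450
23. interest=⌊562450·63/10000⌋=3543; principal=215527-3543=211984; balance=562450-211984=350466
24. interest=⌊350466·63/10000⌋=2207; principal=215527-2207=213320; balance=350466-213320=137146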